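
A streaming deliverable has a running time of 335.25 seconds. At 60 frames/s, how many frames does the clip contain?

Frames = 335.25 × 60 = 20115.

20115 frames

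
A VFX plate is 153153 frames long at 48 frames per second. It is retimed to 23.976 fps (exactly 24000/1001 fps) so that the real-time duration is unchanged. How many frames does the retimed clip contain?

Target frames = source frames × (target rate / source rate) = 153153 × (24000/1001)/(48) = 153153 × 500/1001 = 76500.

76500 frames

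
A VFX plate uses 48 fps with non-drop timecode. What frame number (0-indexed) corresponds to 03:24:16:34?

588322

Total seconds to the label: (3 × 3600 + 24 × 60 + 16) = 12256.
Frame index = 12256 × 48 + 34 = 588322.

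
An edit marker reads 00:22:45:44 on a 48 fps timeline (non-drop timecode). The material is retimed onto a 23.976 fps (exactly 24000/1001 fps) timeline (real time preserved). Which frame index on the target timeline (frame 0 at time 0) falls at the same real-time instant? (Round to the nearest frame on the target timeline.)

Source frame index: (0×3600 + 22×60 + 45) × 48 + 44 = 65564.
Real time: 65564 / (48) = 16391/12 s.
Target frame: (16391/12) × (24000/1001) = 32782000/1001 ≈ 32749.251 → 32749.

frame 32749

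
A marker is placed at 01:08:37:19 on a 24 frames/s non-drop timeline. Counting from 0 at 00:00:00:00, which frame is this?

98827

Total seconds to the label: (1 × 3600 + 8 × 60 + 37) = 4117.
Frame index = 4117 × 24 + 19 = 98827.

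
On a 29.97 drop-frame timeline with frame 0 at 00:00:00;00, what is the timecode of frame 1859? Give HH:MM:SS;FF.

00:01:02;01

Ten DF minutes hold 17982 frames, so frame 1859 lies in block 0 (frames 0–17981) with 1859 frames into that block.
The block's first minute is 1800 frames and the rest 1798 each; 1859 frames reaches minute 1, so 0 × 18 + 1 × 2 = 2 labels have been skipped so far.
Adding those back, label number 1859 + 2 = 1861 at 30 labels/s is 62 s + 1 f = 0 h 1 min 2 s frame 1, i.e. 00:01:02;01.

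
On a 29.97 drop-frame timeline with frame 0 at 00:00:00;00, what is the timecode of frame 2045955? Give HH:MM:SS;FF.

18:57:46;23

Ten DF minutes hold 17982 frames, so frame 2045955 lies in block 113 (frames 2031966–2049947) with 13989 frames into that block.
The block's first minute is 1800 frames and the rest 1798 each; 13989 frames reaches minute 7, so 113 × 18 + 7 × 2 = 2048 labels have been skipped so far.
Adding those back, label number 2045955 + 2048 = 2048003 at 30 labels/s is 68266 s + 23 f = 18 h 57 min 46 s frame 23, i.e. 18:57:46;23.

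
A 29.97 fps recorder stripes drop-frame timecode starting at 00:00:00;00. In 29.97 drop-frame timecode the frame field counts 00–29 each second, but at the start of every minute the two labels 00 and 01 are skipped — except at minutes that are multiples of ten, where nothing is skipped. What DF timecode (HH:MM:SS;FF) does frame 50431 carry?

00:28:02;23

Ten DF minutes hold 17982 frames, so frame 50431 lies in block 2 (frames 35964–53945) with 14467 frames into that block.
The block's first minute is 1800 frames and the rest 1798 each; 14467 frames reaches minute 8, so 2 × 18 + 8 × 2 = 52 labels have been skipped so far.
Adding those back, label number 50431 + 52 = 50483 at 30 labels/s is 1682 s + 23 f = 0 h 28 min 2 s frame 23, i.e. 00:28:02;23.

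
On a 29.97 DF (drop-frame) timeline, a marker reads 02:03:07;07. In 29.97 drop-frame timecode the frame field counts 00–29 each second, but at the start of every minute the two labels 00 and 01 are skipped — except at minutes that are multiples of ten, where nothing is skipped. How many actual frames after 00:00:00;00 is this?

Complete 10-minute blocks: 12, each 17982 frames → 215784.
Remaining 3 whole minutes in the current block: 1800 + 2 × 1798 = 5396 frames.
Within the current minute: 7 × 30 + 7 − 2 = 215 (labels ;00/;01 skipped at this minute). Total = 215784 + 5396 + 215 = 221395.

221395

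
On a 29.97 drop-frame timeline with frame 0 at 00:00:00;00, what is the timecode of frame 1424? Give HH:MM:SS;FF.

Ten DF minutes hold 17982 frames, so frame 1424 lies in block 0 (frames 0–17981) with 1424 frames into that block.
The block's first minute is 1800 frames and the rest 1798 each; 1424 frames reaches minute 0, so 0 × 18 + 0 × 2 = 0 labels have been skipped so far.
Adding those back, label number 1424 + 0 = 1424 at 30 labels/s is 47 s + 14 f = 0 h 0 min 47 s frame 14, i.e. 00:00:47;14.

00:00:47;14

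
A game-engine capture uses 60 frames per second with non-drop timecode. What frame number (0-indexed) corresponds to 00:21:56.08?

frame 78968

Total seconds to the label: (0 × 3600 + 21 × 60 + 56) = 1316.
Frame index = 1316 × 60 + 8 = 78968.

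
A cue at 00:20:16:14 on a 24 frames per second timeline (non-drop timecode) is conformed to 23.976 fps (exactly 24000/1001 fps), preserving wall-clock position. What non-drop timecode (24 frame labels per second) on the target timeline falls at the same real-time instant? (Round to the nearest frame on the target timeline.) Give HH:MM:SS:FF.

Source frame index: (0×3600 + 20×60 + 16) × 24 + 14 = 29198.
Real time: 29198 / (24) = 14599/12 s.
Target frame: (14599/12) × (24000/1001) = 2246000/77 ≈ 29168.831 → 29169.
At 24 labels/s: frame 29169 → 00:20:15:09.

00:20:15:09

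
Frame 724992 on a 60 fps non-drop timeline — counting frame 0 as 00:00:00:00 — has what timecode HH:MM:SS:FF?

03:21:23:12

724992 ÷ 60 = 12083 full seconds, remainder 12 frames.
12083 s = 3 h 21 min 23 s.
Timecode: 03:21:23:12.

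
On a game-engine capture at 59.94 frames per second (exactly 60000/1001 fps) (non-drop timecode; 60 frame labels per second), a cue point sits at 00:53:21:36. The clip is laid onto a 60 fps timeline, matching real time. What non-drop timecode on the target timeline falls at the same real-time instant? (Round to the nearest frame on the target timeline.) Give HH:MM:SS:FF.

Source frame index: (0×3600 + 53×60 + 21) × 60 + 36 = 192096.
Real time: 192096 / (60000/1001) = 2003001/625 s.
Target frame: (2003001/625) × (60) = 24036012/125 ≈ 192288.096 → 192288.
At 60 labels/s: frame 192288 → 00:53:24:48.

00:53:24:48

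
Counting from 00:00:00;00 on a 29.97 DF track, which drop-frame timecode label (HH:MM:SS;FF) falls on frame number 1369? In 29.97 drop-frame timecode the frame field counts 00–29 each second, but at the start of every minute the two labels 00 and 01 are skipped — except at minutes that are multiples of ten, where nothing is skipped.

00:00:45;19

Ten DF minutes hold 17982 frames, so frame 1369 lies in block 0 (frames 0–17981) with 1369 frames into that block.
The block's first minute is 1800 frames and the rest 1798 each; 1369 frames reaches minute 0, so 0 × 18 + 0 × 2 = 0 labels have been skipped so far.
Adding those back, label number 1369 + 0 = 1369 at 30 labels/s is 45 s + 19 f = 0 h 0 min 45 s frame 19, i.e. 00:00:45;19.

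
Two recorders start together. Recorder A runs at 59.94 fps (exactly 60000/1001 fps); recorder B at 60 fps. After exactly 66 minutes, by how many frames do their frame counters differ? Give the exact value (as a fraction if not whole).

66 min = 3960 s.
A emits 60000/1001 × 3960 = 21600000/91 frames; B emits 60 × 3960 = 237600.
Difference = 21600/91 frames (≈ 237.3626); B is ahead of A.

21600/91 frames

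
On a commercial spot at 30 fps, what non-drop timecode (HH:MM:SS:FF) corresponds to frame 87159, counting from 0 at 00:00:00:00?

87159 ÷ 30 = 2905 full seconds, remainder 9 frames.
2905 s = 0 h 48 min 25 s.
Timecode: 00:48:25:09.

00:48:25:09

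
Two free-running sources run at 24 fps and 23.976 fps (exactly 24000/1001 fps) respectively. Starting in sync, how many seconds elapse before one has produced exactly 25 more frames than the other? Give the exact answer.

25025/24 seconds

The gap grows by |24000/1001 − 24| = 24/1001 frames per second.
Time for a 25-frame gap: 25 ÷ (24/1001) = 25025/24 s.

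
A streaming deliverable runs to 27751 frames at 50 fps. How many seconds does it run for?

Running time = 27751 / (50) = 555.02 s.

555.02 seconds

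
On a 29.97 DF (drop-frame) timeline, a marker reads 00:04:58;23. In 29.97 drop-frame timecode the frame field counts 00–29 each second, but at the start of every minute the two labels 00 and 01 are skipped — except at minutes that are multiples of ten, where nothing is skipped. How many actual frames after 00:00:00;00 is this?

As if non-drop at 30 labels/s: (0 × 3600 + 4 × 60 + 58) × 30 + 23 = 8963.
Minute boundaries passed: 4; those not divisible by 10: 4 − 0 = 4; dropped labels = 2 × 4 = 8.
Actual frame index = 8963 − 8 = 8955.

8955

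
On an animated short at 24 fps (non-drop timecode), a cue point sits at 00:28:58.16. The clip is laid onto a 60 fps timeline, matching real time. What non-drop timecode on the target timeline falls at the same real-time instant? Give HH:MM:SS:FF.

Source frame index: (0×3600 + 28×60 + 58) × 24 + 16 = 41728.
Real time: 41728 / (24) = 5216/3 s.
Target frame: (5216/3) × (60) = 104320.
At 60 labels/s: frame 104320 → 00:28:58:40.

00:28:58:40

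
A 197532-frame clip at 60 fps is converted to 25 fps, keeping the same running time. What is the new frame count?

Target frames = source frames × (target rate / source rate) = 197532 × (25)/(60) = 197532 × 5/12 = 82305.

82305 frames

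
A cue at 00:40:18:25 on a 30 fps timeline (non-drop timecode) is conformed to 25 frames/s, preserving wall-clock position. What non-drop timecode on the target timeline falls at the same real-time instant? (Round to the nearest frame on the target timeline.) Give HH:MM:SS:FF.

00:40:18:21

Source frame index: (0×3600 + 40×60 + 18) × 30 + 25 = 72565.
Real time: 72565 / (30) = 14513/6 s.
Target frame: (14513/6) × (25) = 362825/6 ≈ 60470.833 → 60471.
At 25 labels/s: frame 60471 → 00:40:18:21.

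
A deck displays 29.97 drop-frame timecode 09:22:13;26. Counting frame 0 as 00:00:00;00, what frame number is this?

As if non-drop at 30 labels/s: (9 × 3600 + 22 × 60 + 13) × 30 + 26 = 1012016.
Minute boundaries passed: 562; those not divisible by 10: 562 − 56 = 506; dropped labels = 2 × 506 = 1012.
Actual frame index = 1012016 − 1012 = 1011004.

1011004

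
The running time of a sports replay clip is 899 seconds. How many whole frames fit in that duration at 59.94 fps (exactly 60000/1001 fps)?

53886 frames

Frames = 899 × 60000/1001 = 53940000/1001 ≈ 53886.1139.
Complete frames: 53886.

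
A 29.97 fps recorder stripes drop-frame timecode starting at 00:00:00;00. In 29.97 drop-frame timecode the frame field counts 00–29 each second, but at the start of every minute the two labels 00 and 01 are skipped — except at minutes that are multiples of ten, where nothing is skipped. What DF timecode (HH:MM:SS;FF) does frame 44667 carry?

00:24:50;11

Ten DF minutes hold 17982 frames, so frame 44667 lies in block 2 (frames 35964–53945) with 8703 frames into that block.
The block's first minute is 1800 frames and the rest 1798 each; 8703 frames reaches minute 4, so 2 × 18 + 4 × 2 = 44 labels have been skipped so far.
Adding those back, label number 44667 + 44 = 44711 at 30 labels/s is 1490 s + 11 f = 0 h 24 min 50 s frame 11, i.e. 00:24:50;11.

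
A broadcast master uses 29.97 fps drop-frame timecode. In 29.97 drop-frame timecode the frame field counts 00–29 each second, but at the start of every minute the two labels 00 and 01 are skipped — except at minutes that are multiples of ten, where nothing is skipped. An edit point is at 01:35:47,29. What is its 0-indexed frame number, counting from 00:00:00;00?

172267

Complete 10-minute blocks: 9, each 17982 frames → 161838.
Remaining 5 whole minutes in the current block: 1800 + 4 × 1798 = 8992 frames.
Within the current minute: 47 × 30 + 29 − 2 = 1437 (labels ;00/;01 skipped at this minute). Total = 161838 + 8992 + 1437 = 172267.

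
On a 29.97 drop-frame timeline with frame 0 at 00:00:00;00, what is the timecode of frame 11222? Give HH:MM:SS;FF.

00:06:14;14

Ten DF minutes hold 17982 frames, so frame 11222 lies in block 0 (frames 0–17981) with 11222 frames into that block.
The block's first minute is 1800 frames and the rest 1798 each; 11222 frames reaches minute 6, so 0 × 18 + 6 × 2 = 12 labels have been skipped so far.
Adding those back, label number 11222 + 12 = 11234 at 30 labels/s is 374 s + 14 f = 0 h 6 min 14 s frame 14, i.e. 00:06:14;14.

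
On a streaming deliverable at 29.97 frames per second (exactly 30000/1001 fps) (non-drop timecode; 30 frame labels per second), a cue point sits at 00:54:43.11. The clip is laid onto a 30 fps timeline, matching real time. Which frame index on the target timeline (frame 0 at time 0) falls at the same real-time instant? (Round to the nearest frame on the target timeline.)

frame 98600

Source frame index: (0×3600 + 54×60 + 43) × 30 + 11 = 98501.
Real time: 98501 / (30000/1001) = 98599501/30000 s.
Target frame: (98599501/30000) × (30) = 98599501/1000 ≈ 98599.501 → 98600.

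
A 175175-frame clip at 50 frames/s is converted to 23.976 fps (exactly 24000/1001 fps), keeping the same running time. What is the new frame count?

84000 frames

Target frames = source frames × (target rate / source rate) = 175175 × (24000/1001)/(50) = 175175 × 480/1001 = 84000.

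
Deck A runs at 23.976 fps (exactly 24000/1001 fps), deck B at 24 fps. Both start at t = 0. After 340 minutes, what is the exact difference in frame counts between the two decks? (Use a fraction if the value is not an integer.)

489600/1001 frames

340 min = 20400 s.
A emits 24000/1001 × 20400 = 489600000/1001 frames; B emits 24 × 20400 = 489600.
Difference = 489600/1001 frames (≈ 489.1109); B is ahead of A.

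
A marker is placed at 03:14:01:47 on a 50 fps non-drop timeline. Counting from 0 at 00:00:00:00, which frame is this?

Total seconds to the label: (3 × 3600 + 14 × 60 + 1) = 11641.
Frame index = 11641 × 50 + 47 = 582097.

582097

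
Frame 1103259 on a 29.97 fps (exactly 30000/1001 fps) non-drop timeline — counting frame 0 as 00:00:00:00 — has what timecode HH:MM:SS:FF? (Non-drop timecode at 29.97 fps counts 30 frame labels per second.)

10:12:55:09

1103259 ÷ 30 = 36775 full seconds, remainder 9 frames.
36775 s = 10 h 12 min 55 s.
Timecode: 10:12:55:09.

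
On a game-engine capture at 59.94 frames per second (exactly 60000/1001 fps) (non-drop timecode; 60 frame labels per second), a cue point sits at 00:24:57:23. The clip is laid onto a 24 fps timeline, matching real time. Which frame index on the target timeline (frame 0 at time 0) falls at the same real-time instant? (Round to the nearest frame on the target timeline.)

Source frame index: (0×3600 + 24×60 + 57) × 60 + 23 = 89843.
Real time: 89843 / (60000/1001) = 89932843/60000 s.
Target frame: (89932843/60000) × (24) = 89932843/2500 ≈ 35973.137 → 35973.

frame 35973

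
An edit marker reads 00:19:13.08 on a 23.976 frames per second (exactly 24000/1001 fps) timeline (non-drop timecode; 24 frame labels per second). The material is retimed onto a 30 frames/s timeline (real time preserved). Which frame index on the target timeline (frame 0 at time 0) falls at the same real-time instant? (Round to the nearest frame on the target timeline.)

frame 34635

Source frame index: (0×3600 + 19×60 + 13) × 24 + 8 = 27680.
Real time: 27680 / (24000/1001) = 173173/150 s.
Target frame: (173173/150) × (30) = 173173/5 ≈ 34634.600 → 34635.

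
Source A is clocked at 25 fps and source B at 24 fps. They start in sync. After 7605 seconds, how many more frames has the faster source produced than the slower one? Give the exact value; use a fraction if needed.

7605 frames

A emits 25 × 7605 = 190125 frames; B emits 24 × 7605 = 182520.
Difference = 7605 frames; B is behind A.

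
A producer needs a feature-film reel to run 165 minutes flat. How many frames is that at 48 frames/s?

165 min = 9900 s.
Frames = 9900 × 48 = 475200.

475200 frames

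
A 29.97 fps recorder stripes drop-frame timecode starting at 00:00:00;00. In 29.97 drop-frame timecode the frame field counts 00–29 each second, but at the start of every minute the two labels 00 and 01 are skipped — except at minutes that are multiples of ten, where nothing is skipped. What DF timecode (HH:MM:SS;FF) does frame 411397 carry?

03:48:46;29

Ten DF minutes hold 17982 frames, so frame 411397 lies in block 22 (frames 395604–413585) with 15793 frames into that block.
The block's first minute is 1800 frames and the rest 1798 each; 15793 frames reaches minute 8, so 22 × 18 + 8 × 2 = 412 labels have been skipped so far.
Adding those back, label number 411397 + 412 = 411809 at 30 labels/s is 13726 s + 29 f = 3 h 48 min 46 s frame 29, i.e. 03:48:46;29.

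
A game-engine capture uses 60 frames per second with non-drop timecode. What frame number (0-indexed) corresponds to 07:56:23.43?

1715023

Total seconds to the label: (7 × 3600 + 56 × 60 + 23) = 28583.
Frame index = 28583 × 60 + 43 = 1715023.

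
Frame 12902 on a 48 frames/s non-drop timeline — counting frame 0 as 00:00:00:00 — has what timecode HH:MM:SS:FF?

12902 ÷ 48 = 268 full seconds, remainder 38 frames.
268 s = 0 h 4 min 28 s.
Timecode: 00:04:28:38.

00:04:28:38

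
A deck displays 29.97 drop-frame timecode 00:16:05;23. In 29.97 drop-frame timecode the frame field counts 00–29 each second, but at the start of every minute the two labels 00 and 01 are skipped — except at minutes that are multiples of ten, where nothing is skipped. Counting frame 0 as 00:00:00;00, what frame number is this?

28943

Complete 10-minute blocks: 1, each 17982 frames → 17982.
Remaining 6 whole minutes in the current block: 1800 + 5 × 1798 = 10790 frames.
Within the current minute: 5 × 30 + 23 − 2 = 171 (labels ;00/;01 skipped at this minute). Total = 17982 + 10790 + 171 = 28943.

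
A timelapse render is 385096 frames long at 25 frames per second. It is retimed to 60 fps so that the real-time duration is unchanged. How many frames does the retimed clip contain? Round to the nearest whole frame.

924230 frames

Frames at target rate = 385096 × (60) / (25) = 4621152/5 ≈ 924230.400.
Nearest whole frame: 924230.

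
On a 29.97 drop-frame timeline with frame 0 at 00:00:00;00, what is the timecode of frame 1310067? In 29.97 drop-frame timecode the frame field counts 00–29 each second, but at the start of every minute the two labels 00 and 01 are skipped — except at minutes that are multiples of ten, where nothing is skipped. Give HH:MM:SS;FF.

Ten DF minutes hold 17982 frames, so frame 1310067 lies in block 72 (frames 1294704–1312685) with 15363 frames into that block.
The block's first minute is 1800 frames and the rest 1798 each; 15363 frames reaches minute 8, so 72 × 18 + 8 × 2 = 1312 labels have been skipped so far.
Adding those back, label number 1310067 + 1312 = 1311379 at 30 labels/s is 43712 s + 19 f = 12 h 8 min 32 s frame 19, i.e. 12:08:32;19.

12:08:32;19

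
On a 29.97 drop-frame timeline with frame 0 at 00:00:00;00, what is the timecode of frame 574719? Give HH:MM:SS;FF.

Each 10-minute DF block holds 10 × 60 × 30 − 9 × 2 = 17982 frames. 574719 ÷ 17982 → 31 full blocks, remainder 17277.
Within the partial block the first minute is 1800 frames and each further minute 1798, so 9 further minute boundaries passed. Total skipped labels = 18 × 31 + 2 × 9 = 576.
Non-drop label index = 574719 + 576 = 575295; at 30 labels/s that is 05:19:36:15, i.e. DF 05:19:36;15.

05:19:36;15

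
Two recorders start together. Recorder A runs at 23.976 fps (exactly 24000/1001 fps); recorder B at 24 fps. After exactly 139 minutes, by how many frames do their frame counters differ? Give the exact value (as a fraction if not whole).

200160/1001 frames

139 min = 8340 s.
A emits 24000/1001 × 8340 = 200160000/1001 frames; B emits 24 × 8340 = 200160.
Difference = 200160/1001 frames (≈ 199.9600); B is ahead of A.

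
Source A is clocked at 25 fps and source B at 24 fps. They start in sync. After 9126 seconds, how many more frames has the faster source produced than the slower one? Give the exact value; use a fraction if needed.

A emits 25 × 9126 = 228150 frames; B emits 24 × 9126 = 219024.
Difference = 9126 frames; B is behind A.

9126 frames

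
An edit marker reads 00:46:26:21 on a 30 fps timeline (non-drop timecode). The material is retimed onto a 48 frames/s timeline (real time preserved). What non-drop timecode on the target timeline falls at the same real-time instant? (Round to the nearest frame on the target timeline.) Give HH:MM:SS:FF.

Source frame index: (0×3600 + 46×60 + 26) × 30 + 21 = 83601.
Real time: 83601 / (30) = 27867/10 s.
Target frame: (27867/10) × (48) = 668808/5 ≈ 133761.600 → 133762.
At 48 labels/s: frame 133762 → 00:46:26:34.

00:46:26:34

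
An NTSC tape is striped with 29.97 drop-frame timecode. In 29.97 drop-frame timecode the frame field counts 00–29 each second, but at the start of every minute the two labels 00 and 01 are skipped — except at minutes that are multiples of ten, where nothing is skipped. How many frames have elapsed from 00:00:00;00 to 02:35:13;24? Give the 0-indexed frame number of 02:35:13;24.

As if non-drop at 30 labels/s: (2 × 3600 + 35 × 60 + 13) × 30 + 24 = 279414.
Minute boundaries passed: 155; those not divisible by 10: 155 − 15 = 140; dropped labels = 2 × 140 = 280.
Actual frame index = 279414 − 280 = 279134.

279134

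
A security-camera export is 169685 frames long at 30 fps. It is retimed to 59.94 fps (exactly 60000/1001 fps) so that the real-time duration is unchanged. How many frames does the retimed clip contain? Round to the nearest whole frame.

Frames at target rate = 169685 × (60000/1001) / (30) = 339370000/1001 ≈ 339030.969.
Nearest whole frame: 339031.

339031 frames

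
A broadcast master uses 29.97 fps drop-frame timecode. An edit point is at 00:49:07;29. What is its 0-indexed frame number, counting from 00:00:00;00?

Complete 10-minute blocks: 4, each 17982 frames → 71928.
Remaining 9 whole minutes in the current block: 1800 + 8 × 1798 = 16184 frames.
Within the current minute: 7 × 30 + 29 − 2 = 237 (labels ;00/;01 skipped at this minute). Total = 71928 + 16184 + 237 = 88349.

88349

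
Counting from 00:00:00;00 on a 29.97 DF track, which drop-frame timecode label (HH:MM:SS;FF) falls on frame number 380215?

03:31:26;15

Ten DF minutes hold 17982 frames, so frame 380215 lies in block 21 (frames 377622–395603) with 2593 frames into that block.
The block's first minute is 1800 frames and the rest 1798 each; 2593 frames reaches minute 1, so 21 × 18 + 1 × 2 = 380 labels have been skipped so far.
Adding those back, label number 380215 + 380 = 380595 at 30 labels/s is 12686 s + 15 f = 3 h 31 min 26 s frame 15, i.e. 03:31:26;15.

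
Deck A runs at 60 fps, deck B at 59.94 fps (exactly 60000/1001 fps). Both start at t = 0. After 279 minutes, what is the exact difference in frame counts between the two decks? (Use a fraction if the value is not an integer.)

279 min = 16740 s.
A emits 60 × 16740 = 1004400 frames; B emits 60000/1001 × 16740 = 1004400000/1001.
Difference = 1004400/1001 frames (≈ 1003.3966); B is behind A.

1004400/1001 frames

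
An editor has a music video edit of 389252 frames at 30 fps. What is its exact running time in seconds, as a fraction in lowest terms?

Running time = 389252 ÷ (30) = 389252 × 1/30 = 194626/15 s.

194626/15 seconds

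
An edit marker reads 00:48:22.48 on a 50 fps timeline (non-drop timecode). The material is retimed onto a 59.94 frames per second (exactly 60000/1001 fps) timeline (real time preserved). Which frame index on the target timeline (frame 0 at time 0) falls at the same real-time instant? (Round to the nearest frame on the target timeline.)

frame 174004

Source frame index: (0×3600 + 48×60 + 22) × 50 + 48 = 145148.
Real time: 145148 / (50) = 72574/25 s.
Target frame: (72574/25) × (60000/1001) = 174177600/1001 ≈ 174003.596 → 174004.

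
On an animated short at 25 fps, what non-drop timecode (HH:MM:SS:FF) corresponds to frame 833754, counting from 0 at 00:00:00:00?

09:15:50:04

833754 ÷ 25 = 33350 full seconds, remainder 4 frames.
33350 s = 9 h 15 min 50 s.
Timecode: 09:15:50:04.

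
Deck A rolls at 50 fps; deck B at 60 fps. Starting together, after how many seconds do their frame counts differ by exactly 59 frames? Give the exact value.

The gap grows by |60 − 50| = 10 frames per second.
Time for a 59-frame gap: 59 ÷ (10) = 5.9 s.

5.9 seconds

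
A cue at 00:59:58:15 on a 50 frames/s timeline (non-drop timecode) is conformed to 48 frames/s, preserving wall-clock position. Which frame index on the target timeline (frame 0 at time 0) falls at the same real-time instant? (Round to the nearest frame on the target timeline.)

frame 172718

Source frame index: (0×3600 + 59×60 + 58) × 50 + 15 = 179915.
Real time: 179915 / (50) = 35983/10 s.
Target frame: (35983/10) × (48) = 863592/5 ≈ 172718.400 → 172718.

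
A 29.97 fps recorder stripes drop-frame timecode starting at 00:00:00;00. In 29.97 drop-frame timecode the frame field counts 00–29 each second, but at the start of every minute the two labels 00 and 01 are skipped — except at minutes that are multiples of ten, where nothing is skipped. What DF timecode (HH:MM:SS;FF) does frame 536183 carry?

Each 10-minute DF block holds 10 × 60 × 30 − 9 × 2 = 17982 frames. 536183 ÷ 17982 → 29 full blocks, remainder 14705.
Within the partial block the first minute is 1800 frames and each further minute 1798, so 8 further minute boundaries passed. Total skipped labels = 18 × 29 + 2 × 8 = 538.
Non-drop label index = 536183 + 538 = 536721; at 30 labels/s that is 04:58:10:21, i.e. DF 04:58:10;21.

04:58:10;21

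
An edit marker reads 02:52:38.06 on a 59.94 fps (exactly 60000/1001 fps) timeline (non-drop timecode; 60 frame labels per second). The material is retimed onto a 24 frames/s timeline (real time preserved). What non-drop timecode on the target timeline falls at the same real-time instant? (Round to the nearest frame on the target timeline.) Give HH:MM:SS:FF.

Source frame index: (2×3600 + 52×60 + 38) × 60 + 6 = 621486.
Real time: 621486 / (60000/1001) = 103684581/10000 s.
Target frame: (103684581/10000) × (24) = 311053743/1250 ≈ 248842.994 → 248843.
At 24 labels/s: frame 248843 → 02:52:48:11.

02:52:48:11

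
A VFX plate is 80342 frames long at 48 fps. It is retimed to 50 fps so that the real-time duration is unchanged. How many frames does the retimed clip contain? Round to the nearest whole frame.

Frames at target rate = 80342 × (50) / (48) = 1004275/12 ≈ 83689.583.
Nearest whole frame: 83690.

83690 frames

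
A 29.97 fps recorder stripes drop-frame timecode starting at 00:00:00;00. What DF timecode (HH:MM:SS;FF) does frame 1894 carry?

00:01:03;06

Ten DF minutes hold 17982 frames, so frame 1894 lies in block 0 (frames 0–17981) with 1894 frames into that block.
The block's first minute is 1800 frames and the rest 1798 each; 1894 frames reaches minute 1, so 0 × 18 + 1 × 2 = 2 labels have been skipped so far.
Adding those back, label number 1894 + 2 = 1896 at 30 labels/s is 63 s + 6 f = 0 h 1 min 3 s frame 6, i.e. 00:01:03;06.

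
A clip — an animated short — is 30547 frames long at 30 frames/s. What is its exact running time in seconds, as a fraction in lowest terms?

Running time = 30547 ÷ (30) = 30547 × 1/30 = 30547/30 s.

30547/30 seconds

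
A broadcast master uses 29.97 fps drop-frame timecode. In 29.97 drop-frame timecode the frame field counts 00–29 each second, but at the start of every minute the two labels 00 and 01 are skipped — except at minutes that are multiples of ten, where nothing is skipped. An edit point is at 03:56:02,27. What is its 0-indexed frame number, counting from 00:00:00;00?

Complete 10-minute blocks: 23, each 17982 frames → 413586.
Remaining 6 whole minutes in the current block: 1800 + 5 × 1798 = 10790 frames.
Within the current minute: 2 × 30 + 27 − 2 = 85 (labels ;00/;01 skipped at this minute). Total = 413586 + 10790 + 85 = 424461.

424461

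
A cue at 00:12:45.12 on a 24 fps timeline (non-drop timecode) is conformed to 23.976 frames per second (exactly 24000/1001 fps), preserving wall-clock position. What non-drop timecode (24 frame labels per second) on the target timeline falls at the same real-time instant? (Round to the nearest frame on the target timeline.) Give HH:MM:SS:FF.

Source frame index: (0×3600 + 12×60 + 45) × 24 + 12 = 18372.
Real time: 18372 / (24) = 1531/2 s.
Target frame: (1531/2) × (24000/1001) = 18372000/1001 ≈ 18353.646 → 18354.
At 24 labels/s: frame 18354 → 00:12:44:18.

00:12:44:18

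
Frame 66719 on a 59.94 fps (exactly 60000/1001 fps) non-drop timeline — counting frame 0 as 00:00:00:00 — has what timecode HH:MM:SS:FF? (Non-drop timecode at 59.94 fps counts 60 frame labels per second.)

00:18:31:59

66719 ÷ 60 = 1111 full seconds, remainder 59 frames.
1111 s = 0 h 18 min 31 s.
Timecode: 00:18:31:59.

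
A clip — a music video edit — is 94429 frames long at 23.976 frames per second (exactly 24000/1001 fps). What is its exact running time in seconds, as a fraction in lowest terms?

94523429/24000 seconds

Running time = 94429 ÷ (24000/1001) = 94429 × 1001/24000 = 94523429/24000 s.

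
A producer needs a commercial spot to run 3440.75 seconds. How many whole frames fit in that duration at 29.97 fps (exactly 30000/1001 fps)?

103119 frames

Frames = 3440.75 × 30000/1001 = 103222500/1001 ≈ 103119.3806.
Complete frames: 103119.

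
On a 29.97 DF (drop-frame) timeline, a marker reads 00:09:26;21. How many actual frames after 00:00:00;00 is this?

Complete 10-minute blocks: 0, each 17982 frames → 0.
Remaining 9 whole minutes in the current block: 1800 + 8 × 1798 = 16184 frames.
Within the current minute: 26 × 30 + 21 − 2 = 799 (labels ;00/;01 skipped at this minute). Total = 0 + 16184 + 799 = 16983.

16983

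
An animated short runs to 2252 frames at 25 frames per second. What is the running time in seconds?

90.08 seconds

Running time = 2252 / (25) = 90.08 s.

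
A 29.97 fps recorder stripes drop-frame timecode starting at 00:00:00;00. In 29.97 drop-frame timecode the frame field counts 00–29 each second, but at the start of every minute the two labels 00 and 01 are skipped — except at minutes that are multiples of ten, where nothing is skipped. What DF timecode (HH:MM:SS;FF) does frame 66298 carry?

00:36:52;04

Each 10-minute DF block holds 10 × 60 × 30 − 9 × 2 = 17982 frames. 66298 ÷ 17982 → 3 full blocks, remainder 12352.
Within the partial block the first minute is 1800 frames and each further minute 1798, so 6 further minute boundaries passed. Total skipped labels = 18 × 3 + 2 × 6 = 66.
Non-drop label index = 66298 + 66 = 66364; at 30 labels/s that is 00:36:52:04, i.e. DF 00:36:52;04.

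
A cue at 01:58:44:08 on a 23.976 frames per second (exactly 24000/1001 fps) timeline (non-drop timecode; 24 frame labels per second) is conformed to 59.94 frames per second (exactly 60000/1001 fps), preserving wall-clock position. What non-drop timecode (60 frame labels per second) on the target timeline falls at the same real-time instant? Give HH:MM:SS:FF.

01:58:44:20

Source frame index: (1×3600 + 58×60 + 44) × 24 + 8 = 170984.
Real time: 170984 / (24000/1001) = 21394373/3000 s.
Target frame: (21394373/3000) × (60000/1001) = 427460.
At 60 labels/s: frame 427460 → 01:58:44:20.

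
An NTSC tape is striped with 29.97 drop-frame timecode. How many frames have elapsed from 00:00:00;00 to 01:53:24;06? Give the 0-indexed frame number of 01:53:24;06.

As if non-drop at 30 labels/s: (1 × 3600 + 53 × 60 + 24) × 30 + 6 = 204126.
Minute boundaries passed: 113; those not divisible by 10: 113 − 11 = 102; dropped labels = 2 × 102 = 204.
Actual frame index = 204126 − 204 = 203922.

203922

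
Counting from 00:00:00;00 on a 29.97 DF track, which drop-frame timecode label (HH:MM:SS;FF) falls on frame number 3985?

Each 10-minute DF block holds 10 × 60 × 30 − 9 × 2 = 17982 frames. 3985 ÷ 17982 → 0 full blocks, remainder 3985.
Within the partial block the first minute is 1800 frames and each further minute 1798, so 2 further minute boundaries passed. Total skipped labels = 18 × 0 + 2 × 2 = 4.
Non-drop label index = 3985 + 4 = 3989; at 30 labels/s that is 00:02:12:29, i.e. DF 00:02:12;29.

00:02:12;29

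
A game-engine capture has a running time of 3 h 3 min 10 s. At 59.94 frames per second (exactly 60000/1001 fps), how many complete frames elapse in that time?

658741 frames

3 h 3 min 10 s = 10990 s.
Frames = 10990 × 60000/1001 = 94200000/143 ≈ 658741.2587.
Complete frames: 658741.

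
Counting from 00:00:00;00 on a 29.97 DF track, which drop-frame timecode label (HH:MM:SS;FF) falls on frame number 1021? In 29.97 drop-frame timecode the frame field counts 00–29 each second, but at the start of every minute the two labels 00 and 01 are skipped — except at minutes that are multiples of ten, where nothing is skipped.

Ten DF minutes hold 17982 frames, so frame 1021 lies in block 0 (frames 0–17981) with 1021 frames into that block.
The block's first minute is 1800 frames and the rest 1798 each; 1021 frames reaches minute 0, so 0 × 18 + 0 × 2 = 0 labels have been skipped so far.
Adding those back, label number 1021 + 0 = 1021 at 30 labels/s is 34 s + 1 f = 0 h 0 min 34 s frame 1, i.e. 00:00:34;01.

00:00:34;01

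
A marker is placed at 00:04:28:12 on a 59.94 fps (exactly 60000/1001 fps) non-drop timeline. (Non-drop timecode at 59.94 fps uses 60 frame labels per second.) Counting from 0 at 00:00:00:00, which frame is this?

Total seconds to the label: (0 × 3600 + 4 × 60 + 28) = 268.
Frame index = 268 × 60 + 12 = 16092.

16092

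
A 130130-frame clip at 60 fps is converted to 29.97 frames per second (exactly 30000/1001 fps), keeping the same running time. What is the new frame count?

65000 frames

Target frames = source frames × (target rate / source rate) = 130130 × (30000/1001)/(60) = 130130 × 500/1001 = 65000.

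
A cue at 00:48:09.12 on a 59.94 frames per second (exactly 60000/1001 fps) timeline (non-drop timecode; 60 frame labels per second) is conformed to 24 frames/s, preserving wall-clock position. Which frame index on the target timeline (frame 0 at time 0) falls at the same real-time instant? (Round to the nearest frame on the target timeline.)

Source frame index: (0×3600 + 48×60 + 9) × 60 + 12 = 173352.
Real time: 173352 / (60000/1001) = 7230223/2500 s.
Target frame: (7230223/2500) × (24) = 43381338/625 ≈ 69410.141 → 69410.

frame 69410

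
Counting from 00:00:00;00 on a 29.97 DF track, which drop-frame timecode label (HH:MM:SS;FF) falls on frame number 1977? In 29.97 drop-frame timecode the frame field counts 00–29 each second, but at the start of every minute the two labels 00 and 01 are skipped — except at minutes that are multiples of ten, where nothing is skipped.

00:01:05;29

Ten DF minutes hold 17982 frames, so frame 1977 lies in block 0 (frames 0–17981) with 1977 frames into that block.
The block's first minute is 1800 frames and the rest 1798 each; 1977 frames reaches minute 1, so 0 × 18 + 1 × 2 = 2 labels have been skipped so far.
Adding those back, label number 1977 + 2 = 1979 at 30 labels/s is 65 s + 29 f = 0 h 1 min 5 s frame 29, i.e. 00:01:05;29.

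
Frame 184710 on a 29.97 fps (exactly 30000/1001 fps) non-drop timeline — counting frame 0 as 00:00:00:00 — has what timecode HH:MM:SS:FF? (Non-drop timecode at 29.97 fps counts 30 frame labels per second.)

01:42:37:00

184710 ÷ 30 = 6157 full seconds, remainder 0 frames.
6157 s = 1 h 42 min 37 s.
Timecode: 01:42:37:00.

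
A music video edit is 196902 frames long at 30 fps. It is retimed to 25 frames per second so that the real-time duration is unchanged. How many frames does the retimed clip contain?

164085 frames

Target frames = source frames × (target rate / source rate) = 196902 × (25)/(30) = 196902 × 5/6 = 164085.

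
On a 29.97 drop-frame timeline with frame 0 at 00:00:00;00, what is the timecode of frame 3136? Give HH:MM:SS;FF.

00:01:44;18

Each 10-minute DF block holds 10 × 60 × 30 − 9 × 2 = 17982 frames. 3136 ÷ 17982 → 0 full blocks, remainder 3136.
Within the partial block the first minute is 1800 frames and each further minute 1798, so 1 further minute boundary passed. Total skipped labels = 18 × 0 + 2 × 1 = 2.
Non-drop label index = 3136 + 2 = 3138; at 30 labels/s that is 00:01:44:18, i.e. DF 00:01:44;18.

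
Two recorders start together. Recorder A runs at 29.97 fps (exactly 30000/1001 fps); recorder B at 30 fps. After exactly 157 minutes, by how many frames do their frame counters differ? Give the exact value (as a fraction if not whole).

157 min = 9420 s.
A emits 30000/1001 × 9420 = 282600000/1001 frames; B emits 30 × 9420 = 282600.
Difference = 282600/1001 frames (≈ 282.3177); B is ahead of A.

282600/1001 frames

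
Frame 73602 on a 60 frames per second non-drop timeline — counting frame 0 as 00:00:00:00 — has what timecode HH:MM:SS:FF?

00:20:26:42

73602 ÷ 60 = 1226 full seconds, remainder 42 frames.
1226 s = 0 h 20 min 26 s.
Timecode: 00:20:26:42.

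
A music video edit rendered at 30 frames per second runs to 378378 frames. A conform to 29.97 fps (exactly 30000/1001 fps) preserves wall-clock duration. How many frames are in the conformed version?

378000 frames

Target frames = source frames × (target rate / source rate) = 378378 × (30000/1001)/(30) = 378378 × 1000/1001 = 378000.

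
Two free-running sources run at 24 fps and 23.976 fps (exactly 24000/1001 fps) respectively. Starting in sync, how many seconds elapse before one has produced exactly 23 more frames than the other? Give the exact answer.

23023/24 seconds

The gap grows by |24000/1001 − 24| = 24/1001 frames per second.
Time for a 23-frame gap: 23 ÷ (24/1001) = 23023/24 s.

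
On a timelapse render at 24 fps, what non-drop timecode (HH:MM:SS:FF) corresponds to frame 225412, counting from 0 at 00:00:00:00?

02:36:32:04

225412 ÷ 24 = 9392 full seconds, remainder 4 frames.
9392 s = 2 h 36 min 32 s.
Timecode: 02:36:32:04.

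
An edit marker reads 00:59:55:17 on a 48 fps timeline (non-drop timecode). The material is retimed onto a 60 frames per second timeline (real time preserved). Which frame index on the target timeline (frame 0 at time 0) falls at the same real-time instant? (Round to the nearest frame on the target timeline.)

frame 215721

Source frame index: (0×3600 + 59×60 + 55) × 48 + 17 = 172577.
Real time: 172577 / (48) = 172577/48 s.
Target frame: (172577/48) × (60) = 862885/4 ≈ 215721.250 → 215721.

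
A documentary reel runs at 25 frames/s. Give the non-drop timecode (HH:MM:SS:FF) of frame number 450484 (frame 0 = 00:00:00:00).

05:00:19:09

450484 ÷ 25 = 18019 full seconds, remainder 9 frames.
18019 s = 5 h 0 min 19 s.
Timecode: 05:00:19:09.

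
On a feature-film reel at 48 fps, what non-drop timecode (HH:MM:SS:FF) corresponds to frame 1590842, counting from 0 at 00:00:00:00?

09:12:22:26

1590842 ÷ 48 = 33142 full seconds, remainder 26 frames.
33142 s = 9 h 12 min 22 s.
Timecode: 09:12:22:26.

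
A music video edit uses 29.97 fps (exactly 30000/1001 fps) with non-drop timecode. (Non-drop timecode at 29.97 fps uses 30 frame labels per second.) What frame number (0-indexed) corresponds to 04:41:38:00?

Total seconds to the label: (4 × 3600 + 41 × 60 + 38) = 16898.
Frame index = 16898 × 30 + 0 = 506940.

506940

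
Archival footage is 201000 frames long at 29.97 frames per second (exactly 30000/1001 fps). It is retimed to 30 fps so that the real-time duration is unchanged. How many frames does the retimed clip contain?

201201 frames

Target frames = source frames × (target rate / source rate) = 201000 × (30)/(30000/1001) = 201000 × 1001/1000 = 201201.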